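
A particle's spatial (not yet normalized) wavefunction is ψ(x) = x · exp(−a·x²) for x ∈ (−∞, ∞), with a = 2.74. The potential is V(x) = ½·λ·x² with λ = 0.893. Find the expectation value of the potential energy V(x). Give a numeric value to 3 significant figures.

⟨V⟩ = ∫ V(x)·|ψ|² dx / ∫|ψ|² dx.
Expand each integrand as polynomial × e^(−2ax²) and use ∫x^(2j)·e^(−2ax²) dx = (2j−1)!!/(4a)^j · √(π/(2a)), odd powers → 0; here √(π/(2a)) = 0.75715.
State is unnormalized: ∫|ψ|² dx = 0.069083, and ∫ψ*·V(x)·ψ dx = 0.0084432, so ⟨V⟩ = 0.0084432 / 0.069083.
⟨V⟩ = 0.12222.

0.122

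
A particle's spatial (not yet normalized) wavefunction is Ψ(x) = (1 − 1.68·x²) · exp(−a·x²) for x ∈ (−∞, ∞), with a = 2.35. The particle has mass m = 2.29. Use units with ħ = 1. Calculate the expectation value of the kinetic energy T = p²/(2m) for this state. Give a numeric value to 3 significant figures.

T = −(ħ²/2m) d²/dx², so ⟨T⟩ = −(ħ²/2m) ∫ Ψ*·Ψ'' dx / ∫|Ψ|² dx; with m = 2.29.
Expand each integrand as polynomial × e^(−2ax²) and use ∫x^(2j)·e^(−2ax²) dx = (2j−1)!!/(4a)^j · √(π/(2a)), odd powers → 0; here √(π/(2a)) = 0.81757. Differentiate with the product rule, d/dx e^(−ax²) = −2ax·e^(−ax²).
State is unnormalized: ∫|Ψ|² dx = 0.60368, and ∫Ψ*·(−ħ²/2m · Ψ'') dx = 0.66324, so ⟨T⟩ = 0.66324 / 0.60368.
⟨T⟩ = 1.0987.

1.10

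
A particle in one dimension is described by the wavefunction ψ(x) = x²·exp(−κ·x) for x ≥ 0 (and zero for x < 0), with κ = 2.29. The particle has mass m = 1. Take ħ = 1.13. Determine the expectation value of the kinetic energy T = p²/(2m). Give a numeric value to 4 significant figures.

1.116

T = −(ħ²/2m) d²/dx², so ⟨T⟩ = −(ħ²/2m) ∫ ψ*·ψ'' dx / ∫|ψ|² dx; with m = 1.
Differentiate x²·exp(−κ·x) with the product rule; every integrand then reduces to terms xʲ·e^(−2κx) on [0, ∞), with ∫₀^∞ xʲ·e^(−2κx) dx = j!/(2κ)^(j+1).
State is unnormalized: ∫|ψ|² dx = 0.011909, and ∫ψ*·(−ħ²/2m · ψ'') dx = 0.013291, so ⟨T⟩ = 0.013291 / 0.011909.
⟨T⟩ = 1.1160.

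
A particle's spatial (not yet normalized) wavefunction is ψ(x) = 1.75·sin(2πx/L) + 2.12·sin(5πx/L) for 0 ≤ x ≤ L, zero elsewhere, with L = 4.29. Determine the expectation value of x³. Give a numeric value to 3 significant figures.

17.0

⟨x³⟩ = ∫ x³·|ψ|² dx / ∫|ψ|² dx (integrals over the domain).
On 0 ≤ x ≤ L (j ≠ l): ∫sin²(jπx/L) dx = L/2, ∫sin(jπx/L)·sin(lπx/L) dx = 0; diagonal moments ∫x·sin²(jπx/L) dx = L²/4, ∫x²·sin²(jπx/L) dx = L³·(1/6 − 1/(4j²π²)); cross terms ∫x·sin(jπx/L)·sin(lπx/L) dx = 0 for j + l even and −4jlL²/(π²(j² − l²)²) for j + l odd, ∫x²·sin(jπx/L)·sin(lπx/L) dx = (−1)^(j+l)·4jlL³/(π²(j² − l²)²); higher powers the same way via product-to-sum and parts.
State is unnormalized: ∫|ψ|² dx = 16.210, and ∫ψ*·x³·ψ dx = 274.99, so ⟨x³⟩ = 274.99 / 16.210.
⟨x³⟩ = 16.964.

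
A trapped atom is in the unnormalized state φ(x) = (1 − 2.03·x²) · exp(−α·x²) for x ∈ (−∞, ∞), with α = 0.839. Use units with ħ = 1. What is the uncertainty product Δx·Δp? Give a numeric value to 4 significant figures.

Δx = √(⟨x²⟩−⟨x⟩²), Δp = √(⟨p²⟩−⟨p⟩²).
Expand each integrand as polynomial × e^(−2αx²) and use ∫x^(2j)·e^(−2αx²) dx = (2j−1)!!/(4α)^j · √(π/(2α)), odd powers → 0; here √(π/(2α)) = 1.3683. Differentiate with the product rule, d/dx e^(−αx²) = −2αx·e^(−αx²).
Normalization: ∫|φ|² dx = 1.2149.
⟨x⟩ = 0.0000, ⟨x²⟩ = 0.95947 ⇒ Δx = 0.97953.
⟨p⟩ = 0.0000, ⟨p²⟩ = 4.5083 ⇒ Δp = 2.1233.
Δx·Δp = 2.0798.

2.080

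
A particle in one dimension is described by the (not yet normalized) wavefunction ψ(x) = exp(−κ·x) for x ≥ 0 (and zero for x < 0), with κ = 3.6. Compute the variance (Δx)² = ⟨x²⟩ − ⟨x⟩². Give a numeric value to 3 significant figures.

0.0193

Compute ⟨x⟩ and ⟨x²⟩ separately, then (Δx)² = ⟨x²⟩ − ⟨x⟩².
Every integrand reduces to terms xʲ·e^(−2κx) on [0, ∞); use ∫₀^∞ xʲ·e^(−2κx) dx = j!/(2κ)^(j+1).
Normalization: ∫|ψ|² dx = 0.13889.
⟨x⟩ = 0.13889 and ⟨x²⟩ = 0.038580.
(Δx)² = 0.038580 − (0.13889)² = 0.019290.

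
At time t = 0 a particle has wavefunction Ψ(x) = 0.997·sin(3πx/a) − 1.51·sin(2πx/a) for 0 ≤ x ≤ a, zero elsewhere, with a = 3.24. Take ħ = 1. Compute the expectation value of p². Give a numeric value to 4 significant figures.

5.188

p² Ψ = −ħ² d²Ψ/dx²; ⟨p²⟩ = −ħ² ∫ Ψ*·Ψ'' dx / ∫|Ψ|² dx.
d²/dx² sin(jπx/a) = −(jπ/a)²·sin(jπx/a); on 0 ≤ x ≤ a, ∫sin²(jπx/a) dx = a/2 and ∫sin(jπx/a)·sin(lπx/a) dx = 0 for j ≠ l, so only diagonal terms survive in ∫|Ψ|² and ∫Ψ·Ψ″; ∫Ψ·Ψ′ dx = [Ψ²/2] between the walls = 0.
State is unnormalized: ∫|Ψ|² dx = 5.3041, and ∫Ψ*·(−ħ² Ψ'') dx = 27.517, so ⟨p²⟩ = 27.517 / 5.3041.
⟨p²⟩ = 5.1879.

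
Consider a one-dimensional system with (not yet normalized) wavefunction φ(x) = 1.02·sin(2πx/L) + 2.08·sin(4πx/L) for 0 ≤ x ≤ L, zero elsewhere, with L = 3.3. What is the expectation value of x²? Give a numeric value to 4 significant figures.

⟨x²⟩ = ∫ x²·|φ|² dx / ∫|φ|² dx (integrals over the domain).
On 0 ≤ x ≤ L (j ≠ l): ∫sin²(jπx/L) dx = L/2, ∫sin(jπx/L)·sin(lπx/L) dx = 0; diagonal moments ∫x·sin²(jπx/L) dx = L²/4, ∫x²·sin²(jπx/L) dx = L³·(1/6 − 1/(4j²π²)); cross terms ∫x·sin(jπx/L)·sin(lπx/L) dx = 0 for j + l even and −4jlL²/(π²(j² − l²)²) for j + l odd, ∫x²·sin(jπx/L)·sin(lπx/L) dx = (−1)^(j+l)·4jlL³/(π²(j² − l²)²); higher powers the same way via product-to-sum and parts.
State is unnormalized: ∫|φ|² dx = 8.8552, and ∫φ*·x²·φ dx = 35.095, so ⟨x²⟩ = 35.095 / 8.8552.
⟨x²⟩ = 3.9632.

3.963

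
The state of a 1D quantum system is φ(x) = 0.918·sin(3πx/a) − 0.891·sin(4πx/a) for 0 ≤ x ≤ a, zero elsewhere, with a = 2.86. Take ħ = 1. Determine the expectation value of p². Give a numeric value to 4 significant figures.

p² φ = −ħ² d²φ/dx²; ⟨p²⟩ = −ħ² ∫ φ*·φ'' dx / ∫|φ|² dx.
d²/dx² sin(jπx/a) = −(jπ/a)²·sin(jπx/a); on 0 ≤ x ≤ a, ∫sin²(jπx/a) dx = a/2 and ∫sin(jπx/a)·sin(lπx/a) dx = 0 for j ≠ l, so only diagonal terms survive in ∫|φ|² and ∫φ·φ″; ∫φ·φ′ dx = [φ²/2] between the walls = 0.
State is unnormalized: ∫|φ|² dx = 2.3403, and ∫φ*·(−ħ² φ'') dx = 35.004, so ⟨p²⟩ = 35.004 / 2.3403.
⟨p²⟩ = 14.957.

14.96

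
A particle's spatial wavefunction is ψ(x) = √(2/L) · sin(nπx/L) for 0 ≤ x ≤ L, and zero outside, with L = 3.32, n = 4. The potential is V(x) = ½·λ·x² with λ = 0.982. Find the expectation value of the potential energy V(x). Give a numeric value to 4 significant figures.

1.787

⟨V⟩ = ∫ V(x)·|ψ|² dx.
With sin²θ = (1 − cos2θ)/2 on 0 ≤ x ≤ L: ∫sin²(nπx/L) dx = L/2, ∫x·sin²(nπx/L) dx = L²/4, ∫x²·sin²(nπx/L) dx = L³·(1/6 − 1/(4n²π²)); higher powers xᵏ the same way, integrating xᵏ·cos(2nπx/L) by parts.
⟨V⟩ = 1.7869.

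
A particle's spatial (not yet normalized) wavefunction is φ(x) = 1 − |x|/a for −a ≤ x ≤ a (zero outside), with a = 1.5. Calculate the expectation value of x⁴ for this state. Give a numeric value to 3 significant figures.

⟨x⁴⟩ = ∫ x⁴·|φ|² dx / ∫|φ|² dx (integrals over the domain).
φ is even, so ∫ over [−a, a] = 2∫₀ᵃ with φ = 1 − x/a there: ∫₀ᵃ (1 − x/a)² dx = a/3, ∫₀ᵃ x²(1 − x/a)² dx = a³/30, ∫₀ᵃ x⁴(1 − x/a)² dx = a⁵/105.
State is unnormalized: ∫|φ|² dx = 1.0000, and ∫φ*·x⁴·φ dx = 0.14464, so ⟨x⁴⟩ = 0.14464 / 1.0000.
⟨x⁴⟩ = 0.14464.

0.145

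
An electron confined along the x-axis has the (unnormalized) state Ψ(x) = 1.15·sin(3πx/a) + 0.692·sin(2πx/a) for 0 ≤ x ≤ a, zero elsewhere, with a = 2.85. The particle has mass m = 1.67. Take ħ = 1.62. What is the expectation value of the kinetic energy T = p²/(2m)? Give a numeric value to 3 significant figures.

T = −(ħ²/2m) d²/dx², so ⟨T⟩ = −(ħ²/2m) ∫ Ψ*·Ψ'' dx / ∫|Ψ|² dx; with m = 1.67.
d²/dx² sin(jπx/a) = −(jπ/a)²·sin(jπx/a); on 0 ≤ x ≤ a, ∫sin²(jπx/a) dx = a/2 and ∫sin(jπx/a)·sin(lπx/a) dx = 0 for j ≠ l, so only diagonal terms survive in ∫|Ψ|² and ∫Ψ·Ψ″; ∫Ψ·Ψ′ dx = [Ψ²/2] between the walls = 0.
State is unnormalized: ∫|Ψ|² dx = 2.5669, and ∫Ψ*·(−ħ²/2m · Ψ'') dx = 18.800, so ⟨T⟩ = 18.800 / 2.5669.
⟨T⟩ = 7.3238.

7.32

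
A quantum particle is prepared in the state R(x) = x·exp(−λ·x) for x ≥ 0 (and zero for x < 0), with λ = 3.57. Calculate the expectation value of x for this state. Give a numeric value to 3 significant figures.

⟨x⟩ = ∫ x·|R|² dx / ∫|R|² dx (integrals over the domain).
Every integrand reduces to terms xʲ·e^(−2λx) on [0, ∞); use ∫₀^∞ xʲ·e^(−2λx) dx = j!/(2λ)^(j+1).
State is unnormalized: ∫|R|² dx = 0.0054946, and ∫R*·x·R dx = 0.0023087, so ⟨x⟩ = 0.0023087 / 0.0054946.
⟨x⟩ = 0.42017.

0.420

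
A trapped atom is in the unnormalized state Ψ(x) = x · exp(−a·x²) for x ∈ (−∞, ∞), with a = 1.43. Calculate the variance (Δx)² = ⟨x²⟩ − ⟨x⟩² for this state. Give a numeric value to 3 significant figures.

Compute ⟨x⟩ and ⟨x²⟩ separately, then (Δx)² = ⟨x²⟩ − ⟨x⟩².
Expand each integrand as polynomial × e^(−2ax²) and use ∫x^(2j)·e^(−2ax²) dx = (2j−1)!!/(4a)^j · √(π/(2a)), odd powers → 0; here √(π/(2a)) = 1.0481.
Normalization: ∫|Ψ|² dx = 0.18323.
⟨x⟩ = 0.0000 and ⟨x²⟩ = 0.52448.
(Δx)² = 0.52448 − (0.0000)² = 0.52448.

0.524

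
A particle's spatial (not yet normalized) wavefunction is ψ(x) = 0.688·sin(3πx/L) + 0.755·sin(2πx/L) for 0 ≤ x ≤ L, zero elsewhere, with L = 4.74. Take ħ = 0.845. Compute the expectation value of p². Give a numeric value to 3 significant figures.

1.97

p² ψ = −ħ² d²ψ/dx²; ⟨p²⟩ = −ħ² ∫ ψ*·ψ'' dx / ∫|ψ|² dx.
d²/dx² sin(jπx/L) = −(jπ/L)²·sin(jπx/L); on 0 ≤ x ≤ L, ∫sin²(jπx/L) dx = L/2 and ∫sin(jπx/L)·sin(lπx/L) dx = 0 for j ≠ l, so only diagonal terms survive in ∫|ψ|² and ∫ψ·ψ″; ∫ψ·ψ′ dx = [ψ²/2] between the walls = 0.
State is unnormalized: ∫|ψ|² dx = 2.4728, and ∫ψ*·(−ħ² ψ'') dx = 4.8618, so ⟨p²⟩ = 4.8618 / 2.4728.
⟨p²⟩ = 1.9661.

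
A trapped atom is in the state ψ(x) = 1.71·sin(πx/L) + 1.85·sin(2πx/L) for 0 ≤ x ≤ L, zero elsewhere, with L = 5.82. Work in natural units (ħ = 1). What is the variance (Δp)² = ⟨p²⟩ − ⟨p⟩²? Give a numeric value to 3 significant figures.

0.763

Compute ⟨p⟩ and ⟨p²⟩ separately; (Δp)² = ⟨p²⟩ − ⟨p⟩².
d²/dx² sin(jπx/L) = −(jπ/L)²·sin(jπx/L); on 0 ≤ x ≤ L, ∫sin²(jπx/L) dx = L/2 and ∫sin(jπx/L)·sin(lπx/L) dx = 0 for j ≠ l, so only diagonal terms survive in ∫|ψ|² and ∫ψ·ψ″; ∫ψ·ψ′ dx = [ψ²/2] between the walls = 0.
Normalization: ∫|ψ|² dx = 18.469.
⟨p⟩ = 0.0000 and ⟨p²⟩ = 0.76276.
(Δp)² = 0.76276 − (0.0000)² = 0.76276.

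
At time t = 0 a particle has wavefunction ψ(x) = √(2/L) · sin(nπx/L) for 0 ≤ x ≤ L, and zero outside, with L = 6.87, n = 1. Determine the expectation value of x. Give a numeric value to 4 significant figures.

⟨x⟩ = ∫ x·|ψ|² dx (integrals over the domain).
With sin²θ = (1 − cos2θ)/2 on 0 ≤ x ≤ L: ∫sin²(nπx/L) dx = L/2, ∫x·sin²(nπx/L) dx = L²/4, ∫x²·sin²(nπx/L) dx = L³·(1/6 − 1/(4n²π²)); higher powers xᵏ the same way, integrating xᵏ·cos(2nπx/L) by parts.
⟨x⟩ = 3.4350.

3.435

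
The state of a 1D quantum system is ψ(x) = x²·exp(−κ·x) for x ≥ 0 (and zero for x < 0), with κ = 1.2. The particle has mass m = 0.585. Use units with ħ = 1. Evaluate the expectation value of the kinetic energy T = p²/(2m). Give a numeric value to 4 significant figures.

T = −(ħ²/2m) d²/dx², so ⟨T⟩ = −(ħ²/2m) ∫ ψ*·ψ'' dx / ∫|ψ|² dx; with m = 0.585.
Differentiate x²·exp(−κ·x) with the product rule; every integrand then reduces to terms xʲ·e^(−2κx) on [0, ∞), with ∫₀^∞ xʲ·e^(−2κx) dx = j!/(2κ)^(j+1).
State is unnormalized: ∫|ψ|² dx = 0.30141, and ∫ψ*·(−ħ²/2m · ψ'') dx = 0.12365, so ⟨T⟩ = 0.12365 / 0.30141.
⟨T⟩ = 0.41026.

0.4103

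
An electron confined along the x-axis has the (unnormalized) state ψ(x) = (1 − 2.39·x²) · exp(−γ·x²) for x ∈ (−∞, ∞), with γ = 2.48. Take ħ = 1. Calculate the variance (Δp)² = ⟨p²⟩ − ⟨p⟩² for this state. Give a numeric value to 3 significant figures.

6.76

Compute ⟨p⟩ and ⟨p²⟩ separately; (Δp)² = ⟨p²⟩ − ⟨p⟩².
Expand each integrand as polynomial × e^(−2γx²) and use ∫x^(2j)·e^(−2γx²) dx = (2j−1)!!/(4γ)^j · √(π/(2γ)), odd powers → 0; here √(π/(2γ)) = 0.79586. Differentiate with the product rule, d/dx e^(−γx²) = −2γx·e^(−γx²).
Normalization: ∫|ψ|² dx = 0.55096.
⟨p⟩ = 0.0000 and ⟨p²⟩ = 6.7641.
(Δp)² = 6.7641 − (0.0000)² = 6.7641.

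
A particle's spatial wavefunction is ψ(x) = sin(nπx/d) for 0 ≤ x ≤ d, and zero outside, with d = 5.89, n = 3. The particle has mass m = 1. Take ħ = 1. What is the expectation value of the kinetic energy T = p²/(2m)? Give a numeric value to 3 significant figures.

1.28

T = −(ħ²/2m) d²/dx², so ⟨T⟩ = −(ħ²/2m) ∫ ψ*·ψ'' dx / ∫|ψ|² dx; with m = 1.
d/dx sin(nπx/d) = (nπ/d)·cos(nπx/d) and d²/dx² sin(nπx/d) = −(nπ/d)²·sin(nπx/d); on 0 ≤ x ≤ d, ∫sin²(nπx/d) dx = d/2 and ∫sin(nπx/d)·cos(nπx/d) dx = 0.
State is unnormalized: ∫|ψ|² dx = 2.9450, and ∫ψ*·(−ħ²/2m · ψ'') dx = 3.7702, so ⟨T⟩ = 3.7702 / 2.9450.
⟨T⟩ = 1.2802.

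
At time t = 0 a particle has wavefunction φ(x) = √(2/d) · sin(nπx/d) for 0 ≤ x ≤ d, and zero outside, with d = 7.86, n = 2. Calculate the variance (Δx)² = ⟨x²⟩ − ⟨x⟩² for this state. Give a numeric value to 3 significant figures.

Compute ⟨x⟩ and ⟨x²⟩ separately, then (Δx)² = ⟨x²⟩ − ⟨x⟩².
With sin²θ = (1 − cos2θ)/2 on 0 ≤ x ≤ d: ∫sin²(nπx/d) dx = d/2, ∫x·sin²(nπx/d) dx = d²/4, ∫x²·sin²(nπx/d) dx = d³·(1/6 − 1/(4n²π²)); higher powers xᵏ the same way, integrating xᵏ·cos(2nπx/d) by parts.
⟨x⟩ = 3.9300 and ⟨x²⟩ = 19.811.
(Δx)² = 19.811 − (3.9300)² = 4.3659.

4.37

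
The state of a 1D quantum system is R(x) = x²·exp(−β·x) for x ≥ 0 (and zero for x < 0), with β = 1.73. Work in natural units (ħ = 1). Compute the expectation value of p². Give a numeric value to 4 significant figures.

0.9976

p² R = −ħ² d²R/dx²; ⟨p²⟩ = −ħ² ∫ R*·R'' dx / ∫|R|² dx.
Differentiate x²·exp(−β·x) with the product rule; every integrand then reduces to terms xʲ·e^(−2βx) on [0, ∞), with ∫₀^∞ xʲ·e^(−2βx) dx = j!/(2β)^(j+1).
State is unnormalized: ∫|R|² dx = 0.048398, and ∫R*·(−ħ² R'') dx = 0.048284, so ⟨p²⟩ = 0.048284 / 0.048398.
⟨p²⟩ = 0.99763.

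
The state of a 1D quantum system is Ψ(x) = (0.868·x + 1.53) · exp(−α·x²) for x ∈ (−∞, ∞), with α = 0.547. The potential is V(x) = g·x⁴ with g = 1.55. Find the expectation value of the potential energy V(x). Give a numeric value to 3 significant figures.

⟨V⟩ = ∫ V(x)·|Ψ|² dx / ∫|Ψ|² dx.
Expand each integrand as polynomial × e^(−2αx²) and use ∫x^(2j)·e^(−2αx²) dx = (2j−1)!!/(4α)^j · √(π/(2α)), odd powers → 0; here √(π/(2α)) = 1.6946.
State is unnormalized: ∫|Ψ|² dx = 4.5504, and ∫Ψ*·V(x)·Ψ dx = 6.6870, so ⟨V⟩ = 6.6870 / 4.5504.
⟨V⟩ = 1.4695.

1.47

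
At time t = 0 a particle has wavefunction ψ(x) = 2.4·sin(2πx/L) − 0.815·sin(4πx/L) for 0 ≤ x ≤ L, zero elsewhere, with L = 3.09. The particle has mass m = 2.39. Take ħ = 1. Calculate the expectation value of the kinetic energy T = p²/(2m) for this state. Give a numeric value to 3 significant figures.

T = −(ħ²/2m) d²/dx², so ⟨T⟩ = −(ħ²/2m) ∫ ψ*·ψ'' dx / ∫|ψ|² dx; with m = 2.39.
d²/dx² sin(jπx/L) = −(jπ/L)²·sin(jπx/L); on 0 ≤ x ≤ L, ∫sin²(jπx/L) dx = L/2 and ∫sin(jπx/L)·sin(lπx/L) dx = 0 for j ≠ l, so only diagonal terms survive in ∫|ψ|² and ∫ψ·ψ″; ∫ψ·ψ′ dx = [ψ²/2] between the walls = 0.
State is unnormalized: ∫|ψ|² dx = 9.9254, and ∫ψ*·(−ħ²/2m · ψ'') dx = 11.249, so ⟨T⟩ = 11.249 / 9.9254.
⟨T⟩ = 1.1333.

1.13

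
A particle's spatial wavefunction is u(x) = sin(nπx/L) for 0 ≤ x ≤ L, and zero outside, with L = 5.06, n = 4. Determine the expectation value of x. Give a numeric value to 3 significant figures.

2.53

⟨x⟩ = ∫ x·|u|² dx / ∫|u|² dx (integrals over the domain).
With sin²θ = (1 − cos2θ)/2 on 0 ≤ x ≤ L: ∫sin²(nπx/L) dx = L/2, ∫x·sin²(nπx/L) dx = L²/4, ∫x²·sin²(nπx/L) dx = L³·(1/6 − 1/(4n²π²)); higher powers xᵏ the same way, integrating xᵏ·cos(2nπx/L) by parts.
State is unnormalized: ∫|u|² dx = 2.5300, and ∫u*·x·u dx = 6.4009, so ⟨x⟩ = 6.4009 / 2.5300.
⟨x⟩ = 2.5300.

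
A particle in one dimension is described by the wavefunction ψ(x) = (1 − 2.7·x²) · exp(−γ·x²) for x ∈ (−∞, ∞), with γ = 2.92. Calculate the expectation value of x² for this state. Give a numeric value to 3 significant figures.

0.0509

⟨x²⟩ = ∫ x²·|ψ|² dx / ∫|ψ|² dx (integrals over the domain).
Expand each integrand as polynomial × e^(−2γx²) and use ∫x^(2j)·e^(−2γx²) dx = (2j−1)!!/(4γ)^j · √(π/(2γ)), odd powers → 0; here √(π/(2γ)) = 0.73345.
State is unnormalized: ∫|ψ|² dx = 0.51193, and ∫ψ*·x²·ψ dx = 0.026033, so ⟨x²⟩ = 0.026033 / 0.51193.
⟨x²⟩ = 0.050852.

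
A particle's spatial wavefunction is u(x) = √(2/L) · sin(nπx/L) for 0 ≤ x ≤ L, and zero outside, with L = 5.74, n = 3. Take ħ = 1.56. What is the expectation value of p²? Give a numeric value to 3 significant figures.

p² u = −ħ² d²u/dx²; ⟨p²⟩ = −ħ² ∫ u*·u'' dx.
d/dx sin(nπx/L) = (nπ/L)·cos(nπx/L) and d²/dx² sin(nπx/L) = −(nπ/L)²·sin(nπx/L); on 0 ≤ x ≤ L, ∫sin²(nπx/L) dx = L/2 and ∫sin(nπx/L)·cos(nπx/L) dx = 0.
⟨p²⟩ = 6.5610.

6.56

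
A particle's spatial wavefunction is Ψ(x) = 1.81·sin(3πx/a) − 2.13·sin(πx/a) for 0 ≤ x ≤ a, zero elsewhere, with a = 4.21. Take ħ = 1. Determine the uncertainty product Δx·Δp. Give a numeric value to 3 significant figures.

0.777

Δx = √(⟨x²⟩−⟨x⟩²), Δp = √(⟨p²⟩−⟨p⟩²).
On 0 ≤ x ≤ a (j ≠ l): ∫sin²(jπx/a) dx = a/2, ∫sin(jπx/a)·sin(lπx/a) dx = 0; diagonal moments ∫x·sin²(jπx/a) dx = a²/4, ∫x²·sin²(jπx/a) dx = a³·(1/6 − 1/(4j²π²)); cross terms ∫x·sin(jπx/a)·sin(lπx/a) dx = 0 for j + l even and −4jla²/(π²(j² − l²)²) for j + l odd, ∫x²·sin(jπx/a)·sin(lπx/a) dx = (−1)^(j+l)·4jla³/(π²(j² − l²)²); higher powers the same way via product-to-sum and parts. d²/dx² sin(jπx/a) = −(jπ/a)²·sin(jπx/a); on 0 ≤ x ≤ a, ∫sin²(jπx/a) dx = a/2 and ∫sin(jπx/a)·sin(lπx/a) dx = 0 for j ≠ l, so only diagonal terms survive in ∫|Ψ|² and ∫Ψ·Ψ″; ∫Ψ·Ψ′ dx = [Ψ²/2] between the walls = 0.
Normalization: ∫|Ψ|² dx = 16.446.
⟨x⟩ = 2.1050, ⟨x²⟩ = 4.6802 ⇒ Δx = 0.49916.
⟨p⟩ = 0.0000, ⟨p²⟩ = 2.4248 ⇒ Δp = 1.5572.
Δx·Δp = 0.77728.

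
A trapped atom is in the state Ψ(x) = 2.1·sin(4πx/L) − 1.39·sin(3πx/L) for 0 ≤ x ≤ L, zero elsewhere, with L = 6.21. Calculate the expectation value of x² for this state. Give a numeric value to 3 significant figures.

19.8

⟨x²⟩ = ∫ x²·|Ψ|² dx / ∫|Ψ|² dx (integrals over the domain).
On 0 ≤ x ≤ L (j ≠ l): ∫sin²(jπx/L) dx = L/2, ∫sin(jπx/L)·sin(lπx/L) dx = 0; diagonal moments ∫x·sin²(jπx/L) dx = L²/4, ∫x²·sin²(jπx/L) dx = L³·(1/6 − 1/(4j²π²)); cross terms ∫x·sin(jπx/L)·sin(lπx/L) dx = 0 for j + l even and −4jlL²/(π²(j² − l²)²) for j + l odd, ∫x²·sin(jπx/L)·sin(lπx/L) dx = (−1)^(j+l)·4jlL³/(π²(j² − l²)²); higher powers the same way via product-to-sum and parts.
State is unnormalized: ∫|Ψ|² dx = 19.692, and ∫Ψ*·x²·Ψ dx = 388.93, so ⟨x²⟩ = 388.93 / 19.692.
⟨x²⟩ = 19.750.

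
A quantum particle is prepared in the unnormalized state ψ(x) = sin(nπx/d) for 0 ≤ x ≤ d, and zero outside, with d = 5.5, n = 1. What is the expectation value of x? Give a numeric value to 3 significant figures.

⟨x⟩ = ∫ x·|ψ|² dx / ∫|ψ|² dx (integrals over the domain).
With sin²θ = (1 − cos2θ)/2 on 0 ≤ x ≤ d: ∫sin²(nπx/d) dx = d/2, ∫x·sin²(nπx/d) dx = d²/4, ∫x²·sin²(nπx/d) dx = d³·(1/6 − 1/(4n²π²)); higher powers xᵏ the same way, integrating xᵏ·cos(2nπx/d) by parts.
State is unnormalized: ∫|ψ|² dx = 2.7500, and ∫ψ*·x·ψ dx = 7.5625, so ⟨x⟩ = 7.5625 / 2.7500.
⟨x⟩ = 2.7500.

2.75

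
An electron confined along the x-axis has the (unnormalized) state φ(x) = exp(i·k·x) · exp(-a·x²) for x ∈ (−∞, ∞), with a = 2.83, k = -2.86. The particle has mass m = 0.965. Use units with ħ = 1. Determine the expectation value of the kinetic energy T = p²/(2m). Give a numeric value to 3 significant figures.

5.70

T = −(ħ²/2m) d²/dx², so ⟨T⟩ = −(ħ²/2m) ∫ φ*·φ'' dx / ∫|φ|² dx; with m = 0.965.
Gaussian moments: ∫x^(2j)·e^(−2ax²) dx = (2j−1)!!/(4a)^j · √(π/(2a)), odd powers integrate to 0; here √(π/(2a)) = 0.74502. Derivatives: φ′ = (ik − 2ax)·φ, φ″ = ((ik − 2ax)² − 2a)·φ; the odd-in-x pieces drop out.
State is unnormalized: ∫|φ|² dx = 0.74502, and ∫φ*·(−ħ²/2m · φ'') dx = 4.2499, so ⟨T⟩ = 4.2499 / 0.74502.
⟨T⟩ = 5.7045.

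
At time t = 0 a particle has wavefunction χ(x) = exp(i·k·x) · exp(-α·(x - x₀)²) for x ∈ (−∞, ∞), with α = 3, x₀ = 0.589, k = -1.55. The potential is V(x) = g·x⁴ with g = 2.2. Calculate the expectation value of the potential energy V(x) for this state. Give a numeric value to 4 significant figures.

0.6922

⟨V⟩ = ∫ V(x)·|χ|² dx / ∫|χ|² dx.
Gaussian moments (u = x − x₀): ∫u^(2j)·e^(−2αu²) du = (2j−1)!!/(4α)^j · √(π/(2α)), odd powers integrate to 0; here √(π/(2α)) = 0.72360.
State is unnormalized: ∫|χ|² dx = 0.72360, and ∫χ*·V(x)·χ dx = 0.50090, so ⟨V⟩ = 0.50090 / 0.72360.
⟨V⟩ = 0.69223.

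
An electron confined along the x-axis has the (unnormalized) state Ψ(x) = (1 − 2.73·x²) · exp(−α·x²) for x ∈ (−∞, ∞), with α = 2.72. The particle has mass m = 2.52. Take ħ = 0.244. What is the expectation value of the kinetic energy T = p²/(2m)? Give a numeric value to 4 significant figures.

0.09085

T = −(ħ²/2m) d²/dx², so ⟨T⟩ = −(ħ²/2m) ∫ Ψ*·Ψ'' dx / ∫|Ψ|² dx; with m = 2.52.
Expand each integrand as polynomial × e^(−2αx²) and use ∫x^(2j)·e^(−2αx²) dx = (2j−1)!!/(4α)^j · √(π/(2α)), odd powers → 0; here √(π/(2α)) = 0.75993. Differentiate with the product rule, d/dx e^(−αx²) = −2αx·e^(−αx²).
State is unnormalized: ∫|Ψ|² dx = 0.52211, and ∫Ψ*·(−ħ²/2m · Ψ'') dx = 0.047432, so ⟨T⟩ = 0.047432 / 0.52211.
⟨T⟩ = 0.090847.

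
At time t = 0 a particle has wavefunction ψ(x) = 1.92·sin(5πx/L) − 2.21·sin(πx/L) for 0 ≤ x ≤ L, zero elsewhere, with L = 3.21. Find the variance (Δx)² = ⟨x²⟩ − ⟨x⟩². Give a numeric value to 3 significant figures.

0.480

Compute ⟨x⟩ and ⟨x²⟩ separately, then (Δx)² = ⟨x²⟩ − ⟨x⟩².
On 0 ≤ x ≤ L (j ≠ l): ∫sin²(jπx/L) dx = L/2, ∫sin(jπx/L)·sin(lπx/L) dx = 0; diagonal moments ∫x·sin²(jπx/L) dx = L²/4, ∫x²·sin²(jπx/L) dx = L³·(1/6 − 1/(4j²π²)); cross terms ∫x·sin(jπx/L)·sin(lπx/L) dx = 0 for j + l even and −4jlL²/(π²(j² − l²)²) for j + l odd, ∫x²·sin(jπx/L)·sin(lπx/L) dx = (−1)^(j+l)·4jlL³/(π²(j² − l²)²); higher powers the same way via product-to-sum and parts.
Normalization: ∫|ψ|² dx = 13.756.
⟨x⟩ = 1.6050 and ⟨x²⟩ = 3.0564.
(Δx)² = 3.0564 − (1.6050)² = 0.48042.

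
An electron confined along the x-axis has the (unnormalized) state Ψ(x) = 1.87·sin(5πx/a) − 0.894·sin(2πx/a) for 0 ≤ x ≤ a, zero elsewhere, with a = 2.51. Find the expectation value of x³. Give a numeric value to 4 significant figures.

4.180

⟨x³⟩ = ∫ x³·|Ψ|² dx / ∫|Ψ|² dx (integrals over the domain).
On 0 ≤ x ≤ a (j ≠ l): ∫sin²(jπx/a) dx = a/2, ∫sin(jπx/a)·sin(lπx/a) dx = 0; diagonal moments ∫x·sin²(jπx/a) dx = a²/4, ∫x²·sin²(jπx/a) dx = a³·(1/6 − 1/(4j²π²)); cross terms ∫x·sin(jπx/a)·sin(lπx/a) dx = 0 for j + l even and −4jla²/(π²(j² − l²)²) for j + l odd, ∫x²·sin(jπx/a)·sin(lπx/a) dx = (−1)^(j+l)·4jla³/(π²(j² − l²)²); higher powers the same way via product-to-sum and parts.
State is unnormalized: ∫|Ψ|² dx = 5.3917, and ∫Ψ*·x³·Ψ dx = 22.535, so ⟨x³⟩ = 22.535 / 5.3917.
⟨x³⟩ = 4.1795.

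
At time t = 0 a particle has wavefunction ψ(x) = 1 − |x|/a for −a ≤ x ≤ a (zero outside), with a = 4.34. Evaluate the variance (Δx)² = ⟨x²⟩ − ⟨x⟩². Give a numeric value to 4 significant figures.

1.884

Compute ⟨x⟩ and ⟨x²⟩ separately, then (Δx)² = ⟨x²⟩ − ⟨x⟩².
ψ is even, so ∫ over [−a, a] = 2∫₀ᵃ with ψ = 1 − x/a there: ∫₀ᵃ (1 − x/a)² dx = a/3, ∫₀ᵃ x²(1 − x/a)² dx = a³/30, ∫₀ᵃ x⁴(1 − x/a)² dx = a⁵/105.
Normalization: ∫|ψ|² dx = 2.8933.
⟨x⟩ = 0.0000 and ⟨x²⟩ = 1.8836.
(Δx)² = 1.8836 − (0.0000)² = 1.8836.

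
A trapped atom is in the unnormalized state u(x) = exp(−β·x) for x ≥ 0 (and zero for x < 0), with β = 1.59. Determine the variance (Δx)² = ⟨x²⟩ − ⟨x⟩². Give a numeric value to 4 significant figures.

Compute ⟨x⟩ and ⟨x²⟩ separately, then (Δx)² = ⟨x²⟩ − ⟨x⟩².
Every integrand reduces to terms xʲ·e^(−2βx) on [0, ∞); use ∫₀^∞ xʲ·e^(−2βx) dx = j!/(2β)^(j+1).
Normalization: ∫|u|² dx = 0.31447.
⟨x⟩ = 0.31447 and ⟨x²⟩ = 0.19778.
(Δx)² = 0.19778 − (0.31447)² = 0.098888.

0.09889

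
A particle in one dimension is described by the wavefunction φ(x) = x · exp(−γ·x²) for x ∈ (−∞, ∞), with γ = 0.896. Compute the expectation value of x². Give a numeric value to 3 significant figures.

0.837

⟨x²⟩ = ∫ x²·|φ|² dx / ∫|φ|² dx (integrals over the domain).
Expand each integrand as polynomial × e^(−2γx²) and use ∫x^(2j)·e^(−2γx²) dx = (2j−1)!!/(4γ)^j · √(π/(2γ)), odd powers → 0; here √(π/(2γ)) = 1.3241.
State is unnormalized: ∫|φ|² dx = 0.36943, and ∫φ*·x²·φ dx = 0.30924, so ⟨x²⟩ = 0.30924 / 0.36943.
⟨x²⟩ = 0.83705.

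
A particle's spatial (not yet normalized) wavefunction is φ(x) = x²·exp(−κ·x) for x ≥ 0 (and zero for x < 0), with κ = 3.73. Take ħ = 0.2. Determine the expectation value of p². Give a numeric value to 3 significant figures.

p² φ = −ħ² d²φ/dx²; ⟨p²⟩ = −ħ² ∫ φ*·φ'' dx / ∫|φ|² dx.
Differentiate x²·exp(−κ·x) with the product rule; every integrand then reduces to terms xʲ·e^(−2κx) on [0, ∞), with ∫₀^∞ xʲ·e^(−2κx) dx = j!/(2κ)^(j+1).
State is unnormalized: ∫|φ|² dx = 0.0010388, and ∫φ*·(−ħ² φ'') dx = 0.00019270, so ⟨p²⟩ = 0.00019270 / 0.0010388.
⟨p²⟩ = 0.18551.

0.186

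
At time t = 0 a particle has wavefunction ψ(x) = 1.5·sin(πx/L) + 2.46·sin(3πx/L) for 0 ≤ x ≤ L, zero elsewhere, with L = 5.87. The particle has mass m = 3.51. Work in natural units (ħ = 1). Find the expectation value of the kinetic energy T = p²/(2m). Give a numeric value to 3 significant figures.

T = −(ħ²/2m) d²/dx², so ⟨T⟩ = −(ħ²/2m) ∫ ψ*·ψ'' dx / ∫|ψ|² dx; with m = 3.51.
d²/dx² sin(jπx/L) = −(jπ/L)²·sin(jπx/L); on 0 ≤ x ≤ L, ∫sin²(jπx/L) dx = L/2 and ∫sin(jπx/L)·sin(lπx/L) dx = 0 for j ≠ l, so only diagonal terms survive in ∫|ψ|² and ∫ψ·ψ″; ∫ψ·ψ′ dx = [ψ²/2] between the walls = 0.
State is unnormalized: ∫|ψ|² dx = 24.365, and ∫ψ*·(−ħ²/2m · ψ'') dx = 6.7918, so ⟨T⟩ = 6.7918 / 24.365.
⟨T⟩ = 0.27875.

0.279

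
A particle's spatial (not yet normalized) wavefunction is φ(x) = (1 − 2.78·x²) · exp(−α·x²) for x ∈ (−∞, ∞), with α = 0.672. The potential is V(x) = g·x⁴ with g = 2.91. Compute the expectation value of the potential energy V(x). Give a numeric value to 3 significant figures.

15.9

⟨V⟩ = ∫ V(x)·|φ|² dx / ∫|φ|² dx.
Expand each integrand as polynomial × e^(−2αx²) and use ∫x^(2j)·e^(−2αx²) dx = (2j−1)!!/(4α)^j · √(π/(2α)), odd powers → 0; here √(π/(2α)) = 1.5289.
State is unnormalized: ∫|φ|² dx = 3.2725, and ∫φ*·V(x)·φ dx = 51.898, so ⟨V⟩ = 51.898 / 3.2725.
⟨V⟩ = 15.859.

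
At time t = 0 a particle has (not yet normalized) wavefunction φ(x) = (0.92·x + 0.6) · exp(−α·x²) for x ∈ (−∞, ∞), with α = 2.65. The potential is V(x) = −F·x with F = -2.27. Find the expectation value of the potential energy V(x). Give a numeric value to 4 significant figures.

⟨V⟩ = ∫ V(x)·|φ|² dx / ∫|φ|² dx.
Expand each integrand as polynomial × e^(−2αx²) and use ∫x^(2j)·e^(−2αx²) dx = (2j−1)!!/(4α)^j · √(π/(2α)), odd powers → 0; here √(π/(2α)) = 0.76990.
State is unnormalized: ∫|φ|² dx = 0.33864, and ∫φ*·V(x)·φ dx = 0.18202, so ⟨V⟩ = 0.18202 / 0.33864.
⟨V⟩ = 0.53751.

0.5375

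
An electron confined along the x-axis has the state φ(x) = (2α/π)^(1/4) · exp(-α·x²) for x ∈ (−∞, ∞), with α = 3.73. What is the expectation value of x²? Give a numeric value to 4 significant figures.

⟨x²⟩ = ∫ x²·|φ|² dx (integrals over the domain).
Gaussian moments: ∫x^(2j)·e^(−2αx²) dx = (2j−1)!!/(4α)^j · √(π/(2α)), odd powers integrate to 0; here √(π/(2α)) = 0.64894.
⟨x²⟩ = 0.067024.

0.06702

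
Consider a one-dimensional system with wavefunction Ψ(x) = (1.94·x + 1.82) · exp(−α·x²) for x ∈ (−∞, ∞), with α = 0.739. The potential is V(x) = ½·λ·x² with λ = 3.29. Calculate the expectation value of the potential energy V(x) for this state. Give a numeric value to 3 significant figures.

⟨V⟩ = ∫ V(x)·|Ψ|² dx / ∫|Ψ|² dx.
Expand each integrand as polynomial × e^(−2αx²) and use ∫x^(2j)·e^(−2αx²) dx = (2j−1)!!/(4α)^j · √(π/(2α)), odd powers → 0; here √(π/(2α)) = 1.4579.
State is unnormalized: ∫|Ψ|² dx = 6.6855, and ∫Ψ*·V(x)·Ψ dx = 5.7864, so ⟨V⟩ = 5.7864 / 6.6855.
⟨V⟩ = 0.86552.

0.866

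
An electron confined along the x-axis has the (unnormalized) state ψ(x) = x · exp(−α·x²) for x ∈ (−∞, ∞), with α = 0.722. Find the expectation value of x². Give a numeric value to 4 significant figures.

⟨x²⟩ = ∫ x²·|ψ|² dx / ∫|ψ|² dx (integrals over the domain).
Expand each integrand as polynomial × e^(−2αx²) and use ∫x^(2j)·e^(−2αx²) dx = (2j−1)!!/(4α)^j · √(π/(2α)), odd powers → 0; here √(π/(2α)) = 1.4750.
State is unnormalized: ∫|ψ|² dx = 0.51073, and ∫ψ*·x²·ψ dx = 0.53054, so ⟨x²⟩ = 0.53054 / 0.51073.
⟨x²⟩ = 1.0388.

1.039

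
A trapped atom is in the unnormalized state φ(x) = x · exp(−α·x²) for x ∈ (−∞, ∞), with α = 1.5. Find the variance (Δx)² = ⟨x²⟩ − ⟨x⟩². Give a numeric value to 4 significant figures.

0.5000

Compute ⟨x⟩ and ⟨x²⟩ separately, then (Δx)² = ⟨x²⟩ − ⟨x⟩².
Expand each integrand as polynomial × e^(−2αx²) and use ∫x^(2j)·e^(−2αx²) dx = (2j−1)!!/(4α)^j · √(π/(2α)), odd powers → 0; here √(π/(2α)) = 1.0233.
Normalization: ∫|φ|² dx = 0.17055.
⟨x⟩ = 0.0000 and ⟨x²⟩ = 0.50000.
(Δx)² = 0.50000 − (0.0000)² = 0.50000.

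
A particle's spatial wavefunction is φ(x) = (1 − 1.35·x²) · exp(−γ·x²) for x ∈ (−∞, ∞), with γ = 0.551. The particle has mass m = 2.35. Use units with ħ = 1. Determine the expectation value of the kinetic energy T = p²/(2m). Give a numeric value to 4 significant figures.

T = −(ħ²/2m) d²/dx², so ⟨T⟩ = −(ħ²/2m) ∫ φ*·φ'' dx / ∫|φ|² dx; with m = 2.35.
Expand each integrand as polynomial × e^(−2γx²) and use ∫x^(2j)·e^(−2γx²) dx = (2j−1)!!/(4γ)^j · √(π/(2γ)), odd powers → 0; here √(π/(2γ)) = 1.6884. Differentiate with the product rule, d/dx e^(−γx²) = −2γx·e^(−γx²).
State is unnormalized: ∫|φ|² dx = 1.5204, and ∫φ*·(−ħ²/2m · φ'') dx = 0.96028, so ⟨T⟩ = 0.96028 / 1.5204.
⟨T⟩ = 0.63158.

0.6316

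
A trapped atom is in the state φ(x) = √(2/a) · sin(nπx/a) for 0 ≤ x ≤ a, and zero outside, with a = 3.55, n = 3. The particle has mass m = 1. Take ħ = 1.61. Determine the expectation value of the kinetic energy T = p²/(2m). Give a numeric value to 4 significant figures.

T = −(ħ²/2m) d²/dx², so ⟨T⟩ = −(ħ²/2m) ∫ φ*·φ'' dx; with m = 1.
d/dx sin(nπx/a) = (nπ/a)·cos(nπx/a) and d²/dx² sin(nπx/a) = −(nπ/a)²·sin(nπx/a); on 0 ≤ x ≤ a, ∫sin²(nπx/a) dx = a/2 and ∫sin(nπx/a)·cos(nπx/a) dx = 0.
⟨T⟩ = 9.1350.

9.135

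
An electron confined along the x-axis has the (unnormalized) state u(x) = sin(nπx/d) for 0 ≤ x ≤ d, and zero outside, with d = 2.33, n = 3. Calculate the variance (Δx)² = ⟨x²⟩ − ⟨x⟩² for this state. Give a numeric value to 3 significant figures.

0.422

Compute ⟨x⟩ and ⟨x²⟩ separately, then (Δx)² = ⟨x²⟩ − ⟨x⟩².
With sin²θ = (1 − cos2θ)/2 on 0 ≤ x ≤ d: ∫sin²(nπx/d) dx = d/2, ∫x·sin²(nπx/d) dx = d²/4, ∫x²·sin²(nπx/d) dx = d³·(1/6 − 1/(4n²π²)); higher powers xᵏ the same way, integrating xᵏ·cos(2nπx/d) by parts.
Normalization: ∫|u|² dx = 1.1650.
⟨x⟩ = 1.1650 and ⟨x²⟩ = 1.7791.
(Δx)² = 1.7791 − (1.1650)² = 0.42185.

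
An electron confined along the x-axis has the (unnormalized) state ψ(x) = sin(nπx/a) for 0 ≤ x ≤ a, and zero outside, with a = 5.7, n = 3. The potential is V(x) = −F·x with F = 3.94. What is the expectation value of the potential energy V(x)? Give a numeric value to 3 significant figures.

⟨V⟩ = ∫ V(x)·|ψ|² dx / ∫|ψ|² dx.
With sin²θ = (1 − cos2θ)/2 on 0 ≤ x ≤ a: ∫sin²(nπx/a) dx = a/2, ∫x·sin²(nπx/a) dx = a²/4, ∫x²·sin²(nπx/a) dx = a³·(1/6 − 1/(4n²π²)); higher powers xᵏ the same way, integrating xᵏ·cos(2nπx/a) by parts.
State is unnormalized: ∫|ψ|² dx = 2.8500, and ∫ψ*·V(x)·ψ dx = -32.003, so ⟨V⟩ = -32.003 / 2.8500.
⟨V⟩ = -11.229.

-11.2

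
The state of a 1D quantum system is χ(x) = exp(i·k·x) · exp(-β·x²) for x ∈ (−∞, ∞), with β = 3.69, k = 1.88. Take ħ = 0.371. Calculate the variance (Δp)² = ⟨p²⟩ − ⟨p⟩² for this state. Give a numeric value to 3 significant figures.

0.508

Compute ⟨p⟩ and ⟨p²⟩ separately; (Δp)² = ⟨p²⟩ − ⟨p⟩².
Gaussian moments: ∫x^(2j)·e^(−2βx²) dx = (2j−1)!!/(4β)^j · √(π/(2β)), odd powers integrate to 0; here √(π/(2β)) = 0.65245. Derivatives: χ′ = (ik − 2βx)·χ, χ″ = ((ik − 2βx)² − 2β)·χ; the odd-in-x pieces drop out.
Normalization: ∫|χ|² dx = 0.65245.
⟨p⟩ = 0.69748 and ⟨p²⟩ = 0.99437.
(Δp)² = 0.99437 − (0.69748)² = 0.50790.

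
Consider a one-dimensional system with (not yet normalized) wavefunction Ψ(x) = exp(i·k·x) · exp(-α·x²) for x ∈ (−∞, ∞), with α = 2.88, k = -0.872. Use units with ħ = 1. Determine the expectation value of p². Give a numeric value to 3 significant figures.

3.64

p² Ψ = −ħ² d²Ψ/dx²; ⟨p²⟩ = −ħ² ∫ Ψ*·Ψ'' dx / ∫|Ψ|² dx.
Gaussian moments: ∫x^(2j)·e^(−2αx²) dx = (2j−1)!!/(4α)^j · √(π/(2α)), odd powers integrate to 0; here √(π/(2α)) = 0.73852. Derivatives: Ψ′ = (ik − 2αx)·Ψ, Ψ″ = ((ik − 2αx)² − 2α)·Ψ; the odd-in-x pieces drop out.
State is unnormalized: ∫|Ψ|² dx = 0.73852, and ∫Ψ*·(−ħ² Ψ'') dx = 2.6885, so ⟨p²⟩ = 2.6885 / 0.73852.
⟨p²⟩ = 3.6404.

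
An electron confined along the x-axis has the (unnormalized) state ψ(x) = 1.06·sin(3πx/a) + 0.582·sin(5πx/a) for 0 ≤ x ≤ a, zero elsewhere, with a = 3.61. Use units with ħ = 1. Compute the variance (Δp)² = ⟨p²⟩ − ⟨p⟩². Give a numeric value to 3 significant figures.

Compute ⟨p⟩ and ⟨p²⟩ separately; (Δp)² = ⟨p²⟩ − ⟨p⟩².
d²/dx² sin(jπx/a) = −(jπ/a)²·sin(jπx/a); on 0 ≤ x ≤ a, ∫sin²(jπx/a) dx = a/2 and ∫sin(jπx/a)·sin(lπx/a) dx = 0 for j ≠ l, so only diagonal terms survive in ∫|ψ|² and ∫ψ·ψ″; ∫ψ·ψ′ dx = [ψ²/2] between the walls = 0.
Normalization: ∫|ψ|² dx = 2.6395.
⟨p⟩ = 0.0000 and ⟨p²⟩ = 9.6227.
(Δp)² = 9.6227 − (0.0000)² = 9.6227.

9.62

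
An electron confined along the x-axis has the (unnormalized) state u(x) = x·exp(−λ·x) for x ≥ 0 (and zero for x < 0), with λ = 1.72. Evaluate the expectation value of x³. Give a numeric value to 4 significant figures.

1.474

⟨x³⟩ = ∫ x³·|u|² dx / ∫|u|² dx (integrals over the domain).
Every integrand reduces to terms xʲ·e^(−2λx) on [0, ∞); use ∫₀^∞ xʲ·e^(−2λx) dx = j!/(2λ)^(j+1).
State is unnormalized: ∫|u|² dx = 0.049131, and ∫u*·x³·u dx = 0.072415, so ⟨x³⟩ = 0.072415 / 0.049131.
⟨x³⟩ = 1.4739.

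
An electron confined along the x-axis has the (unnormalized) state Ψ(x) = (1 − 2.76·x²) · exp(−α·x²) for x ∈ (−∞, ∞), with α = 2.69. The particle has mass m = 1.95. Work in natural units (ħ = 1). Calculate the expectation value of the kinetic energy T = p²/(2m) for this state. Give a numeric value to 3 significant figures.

1.99

T = −(ħ²/2m) d²/dx², so ⟨T⟩ = −(ħ²/2m) ∫ Ψ*·Ψ'' dx / ∫|Ψ|² dx; with m = 1.95.
Expand each integrand as polynomial × e^(−2αx²) and use ∫x^(2j)·e^(−2αx²) dx = (2j−1)!!/(4α)^j · √(π/(2α)), odd powers → 0; here √(π/(2α)) = 0.76416. Differentiate with the product rule, d/dx e^(−αx²) = −2αx·e^(−αx²).
State is unnormalized: ∫|Ψ|² dx = 0.52297, and ∫Ψ*·(−ħ²/2m · Ψ'') dx = 1.0402, so ⟨T⟩ = 1.0402 / 0.52297.
⟨T⟩ = 1.9891.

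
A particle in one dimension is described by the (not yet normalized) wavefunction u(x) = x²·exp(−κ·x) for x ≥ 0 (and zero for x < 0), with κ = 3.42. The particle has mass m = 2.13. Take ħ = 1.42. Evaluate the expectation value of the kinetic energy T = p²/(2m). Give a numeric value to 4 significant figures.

T = −(ħ²/2m) d²/dx², so ⟨T⟩ = −(ħ²/2m) ∫ u*·u'' dx / ∫|u|² dx; with m = 2.13.
Differentiate x²·exp(−κ·x) with the product rule; every integrand then reduces to terms xʲ·e^(−2κx) on [0, ∞), with ∫₀^∞ xʲ·e^(−2κx) dx = j!/(2κ)^(j+1).
State is unnormalized: ∫|u|² dx = 0.0016030, and ∫u*·(−ħ²/2m · u'') dx = 0.0029582, so ⟨T⟩ = 0.0029582 / 0.0016030.
⟨T⟩ = 1.8454.

1.845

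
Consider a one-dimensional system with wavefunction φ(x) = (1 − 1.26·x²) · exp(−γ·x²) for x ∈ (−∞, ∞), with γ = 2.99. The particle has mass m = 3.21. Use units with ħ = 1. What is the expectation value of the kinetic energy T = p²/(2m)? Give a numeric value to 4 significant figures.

T = −(ħ²/2m) d²/dx², so ⟨T⟩ = −(ħ²/2m) ∫ φ*·φ'' dx / ∫|φ|² dx; with m = 3.21.
Expand each integrand as polynomial × e^(−2γx²) and use ∫x^(2j)·e^(−2γx²) dx = (2j−1)!!/(4γ)^j · √(π/(2γ)), odd powers → 0; here √(π/(2γ)) = 0.72481. Differentiate with the product rule, d/dx e^(−γx²) = −2γx·e^(−γx²).
State is unnormalized: ∫|φ|² dx = 0.59622, and ∫φ*·(−ħ²/2m · φ'') dx = 0.43492, so ⟨T⟩ = 0.43492 / 0.59622.
⟨T⟩ = 0.72946.

0.7295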